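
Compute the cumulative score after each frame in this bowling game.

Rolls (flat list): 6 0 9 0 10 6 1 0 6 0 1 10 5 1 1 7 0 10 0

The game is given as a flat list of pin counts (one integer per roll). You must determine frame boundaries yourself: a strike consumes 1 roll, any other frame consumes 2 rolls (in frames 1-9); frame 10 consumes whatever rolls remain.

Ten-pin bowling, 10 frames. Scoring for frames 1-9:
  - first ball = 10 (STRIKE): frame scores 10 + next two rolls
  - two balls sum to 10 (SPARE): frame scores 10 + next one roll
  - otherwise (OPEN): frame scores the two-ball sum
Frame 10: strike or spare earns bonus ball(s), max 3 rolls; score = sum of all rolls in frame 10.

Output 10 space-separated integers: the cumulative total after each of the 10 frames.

Answer: 6 15 32 39 45 46 62 68 76 86

Derivation:
Frame 1: OPEN (6+0=6). Cumulative: 6
Frame 2: OPEN (9+0=9). Cumulative: 15
Frame 3: STRIKE. 10 + next two rolls (6+1) = 17. Cumulative: 32
Frame 4: OPEN (6+1=7). Cumulative: 39
Frame 5: OPEN (0+6=6). Cumulative: 45
Frame 6: OPEN (0+1=1). Cumulative: 46
Frame 7: STRIKE. 10 + next two rolls (5+1) = 16. Cumulative: 62
Frame 8: OPEN (5+1=6). Cumulative: 68
Frame 9: OPEN (1+7=8). Cumulative: 76
Frame 10: SPARE. Sum of all frame-10 rolls (0+10+0) = 10. Cumulative: 86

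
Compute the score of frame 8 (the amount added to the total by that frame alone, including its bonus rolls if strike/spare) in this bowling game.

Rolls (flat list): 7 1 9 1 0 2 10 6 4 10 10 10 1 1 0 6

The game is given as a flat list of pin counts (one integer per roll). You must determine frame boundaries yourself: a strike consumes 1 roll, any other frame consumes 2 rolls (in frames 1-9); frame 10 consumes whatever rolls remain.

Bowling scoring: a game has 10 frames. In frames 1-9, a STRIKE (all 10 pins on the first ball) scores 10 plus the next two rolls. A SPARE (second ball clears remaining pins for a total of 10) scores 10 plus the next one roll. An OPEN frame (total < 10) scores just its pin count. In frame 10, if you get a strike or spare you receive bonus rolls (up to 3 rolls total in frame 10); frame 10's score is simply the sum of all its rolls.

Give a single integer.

Frame 1: OPEN (7+1=8). Cumulative: 8
Frame 2: SPARE (9+1=10). 10 + next roll (0) = 10. Cumulative: 18
Frame 3: OPEN (0+2=2). Cumulative: 20
Frame 4: STRIKE. 10 + next two rolls (6+4) = 20. Cumulative: 40
Frame 5: SPARE (6+4=10). 10 + next roll (10) = 20. Cumulative: 60
Frame 6: STRIKE. 10 + next two rolls (10+10) = 30. Cumulative: 90
Frame 7: STRIKE. 10 + next two rolls (10+1) = 21. Cumulative: 111
Frame 8: STRIKE. 10 + next two rolls (1+1) = 12. Cumulative: 123
Frame 9: OPEN (1+1=2). Cumulative: 125
Frame 10: OPEN. Sum of all frame-10 rolls (0+6) = 6. Cumulative: 131

Answer: 12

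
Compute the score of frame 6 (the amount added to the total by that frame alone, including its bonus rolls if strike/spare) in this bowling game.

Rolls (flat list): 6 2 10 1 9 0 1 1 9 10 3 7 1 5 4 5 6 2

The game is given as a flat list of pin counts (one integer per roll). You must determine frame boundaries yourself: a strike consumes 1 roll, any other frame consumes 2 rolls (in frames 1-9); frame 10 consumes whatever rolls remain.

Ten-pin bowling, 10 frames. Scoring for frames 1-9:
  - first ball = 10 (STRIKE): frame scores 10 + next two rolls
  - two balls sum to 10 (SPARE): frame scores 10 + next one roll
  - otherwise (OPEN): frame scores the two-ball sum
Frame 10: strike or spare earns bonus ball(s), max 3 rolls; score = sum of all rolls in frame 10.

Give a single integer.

Answer: 20

Derivation:
Frame 1: OPEN (6+2=8). Cumulative: 8
Frame 2: STRIKE. 10 + next two rolls (1+9) = 20. Cumulative: 28
Frame 3: SPARE (1+9=10). 10 + next roll (0) = 10. Cumulative: 38
Frame 4: OPEN (0+1=1). Cumulative: 39
Frame 5: SPARE (1+9=10). 10 + next roll (10) = 20. Cumulative: 59
Frame 6: STRIKE. 10 + next two rolls (3+7) = 20. Cumulative: 79
Frame 7: SPARE (3+7=10). 10 + next roll (1) = 11. Cumulative: 90
Frame 8: OPEN (1+5=6). Cumulative: 96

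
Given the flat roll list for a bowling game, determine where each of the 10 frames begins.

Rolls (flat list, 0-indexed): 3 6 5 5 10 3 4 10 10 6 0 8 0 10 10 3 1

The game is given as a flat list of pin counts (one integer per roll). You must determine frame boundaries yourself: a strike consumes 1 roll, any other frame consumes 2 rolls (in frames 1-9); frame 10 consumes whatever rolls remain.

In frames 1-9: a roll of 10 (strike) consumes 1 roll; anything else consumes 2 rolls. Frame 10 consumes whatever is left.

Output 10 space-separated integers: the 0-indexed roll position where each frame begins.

Answer: 0 2 4 5 7 8 9 11 13 14

Derivation:
Frame 1 starts at roll index 0: rolls=3,6 (sum=9), consumes 2 rolls
Frame 2 starts at roll index 2: rolls=5,5 (sum=10), consumes 2 rolls
Frame 3 starts at roll index 4: roll=10 (strike), consumes 1 roll
Frame 4 starts at roll index 5: rolls=3,4 (sum=7), consumes 2 rolls
Frame 5 starts at roll index 7: roll=10 (strike), consumes 1 roll
Frame 6 starts at roll index 8: roll=10 (strike), consumes 1 roll
Frame 7 starts at roll index 9: rolls=6,0 (sum=6), consumes 2 rolls
Frame 8 starts at roll index 11: rolls=8,0 (sum=8), consumes 2 rolls
Frame 9 starts at roll index 13: roll=10 (strike), consumes 1 roll
Frame 10 starts at roll index 14: 3 remaining rolls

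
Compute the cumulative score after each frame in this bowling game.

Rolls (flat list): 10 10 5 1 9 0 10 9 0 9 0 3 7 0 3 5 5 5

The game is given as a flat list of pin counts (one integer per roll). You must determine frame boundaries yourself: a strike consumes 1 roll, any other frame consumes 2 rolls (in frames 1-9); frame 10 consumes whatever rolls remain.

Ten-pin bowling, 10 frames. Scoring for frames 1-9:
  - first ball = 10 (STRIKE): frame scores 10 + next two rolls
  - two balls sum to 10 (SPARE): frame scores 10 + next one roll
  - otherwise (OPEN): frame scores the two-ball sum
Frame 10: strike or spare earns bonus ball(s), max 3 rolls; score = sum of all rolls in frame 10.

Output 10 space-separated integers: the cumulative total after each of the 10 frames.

Answer: 25 41 47 56 75 84 93 103 106 121

Derivation:
Frame 1: STRIKE. 10 + next two rolls (10+5) = 25. Cumulative: 25
Frame 2: STRIKE. 10 + next two rolls (5+1) = 16. Cumulative: 41
Frame 3: OPEN (5+1=6). Cumulative: 47
Frame 4: OPEN (9+0=9). Cumulative: 56
Frame 5: STRIKE. 10 + next two rolls (9+0) = 19. Cumulative: 75
Frame 6: OPEN (9+0=9). Cumulative: 84
Frame 7: OPEN (9+0=9). Cumulative: 93
Frame 8: SPARE (3+7=10). 10 + next roll (0) = 10. Cumulative: 103
Frame 9: OPEN (0+3=3). Cumulative: 106
Frame 10: SPARE. Sum of all frame-10 rolls (5+5+5) = 15. Cumulative: 121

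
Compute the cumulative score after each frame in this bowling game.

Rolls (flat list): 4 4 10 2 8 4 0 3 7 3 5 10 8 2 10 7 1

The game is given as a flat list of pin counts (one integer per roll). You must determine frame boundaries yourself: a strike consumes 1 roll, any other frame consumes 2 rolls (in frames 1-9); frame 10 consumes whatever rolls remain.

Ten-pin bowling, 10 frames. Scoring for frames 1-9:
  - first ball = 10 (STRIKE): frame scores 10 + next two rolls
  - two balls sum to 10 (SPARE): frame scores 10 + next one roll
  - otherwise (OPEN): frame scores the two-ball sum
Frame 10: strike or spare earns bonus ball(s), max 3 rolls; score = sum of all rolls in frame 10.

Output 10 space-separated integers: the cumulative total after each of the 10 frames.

Answer: 8 28 42 46 59 67 87 107 125 133

Derivation:
Frame 1: OPEN (4+4=8). Cumulative: 8
Frame 2: STRIKE. 10 + next two rolls (2+8) = 20. Cumulative: 28
Frame 3: SPARE (2+8=10). 10 + next roll (4) = 14. Cumulative: 42
Frame 4: OPEN (4+0=4). Cumulative: 46
Frame 5: SPARE (3+7=10). 10 + next roll (3) = 13. Cumulative: 59
Frame 6: OPEN (3+5=8). Cumulative: 67
Frame 7: STRIKE. 10 + next two rolls (8+2) = 20. Cumulative: 87
Frame 8: SPARE (8+2=10). 10 + next roll (10) = 20. Cumulative: 107
Frame 9: STRIKE. 10 + next two rolls (7+1) = 18. Cumulative: 125
Frame 10: OPEN. Sum of all frame-10 rolls (7+1) = 8. Cumulative: 133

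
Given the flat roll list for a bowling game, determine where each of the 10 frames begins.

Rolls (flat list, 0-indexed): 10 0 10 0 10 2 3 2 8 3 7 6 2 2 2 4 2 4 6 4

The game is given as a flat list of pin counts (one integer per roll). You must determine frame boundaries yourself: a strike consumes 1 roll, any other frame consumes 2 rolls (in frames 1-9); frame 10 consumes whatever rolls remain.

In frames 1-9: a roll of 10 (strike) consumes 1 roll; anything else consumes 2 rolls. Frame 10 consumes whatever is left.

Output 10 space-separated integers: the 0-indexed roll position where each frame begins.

Answer: 0 1 3 5 7 9 11 13 15 17

Derivation:
Frame 1 starts at roll index 0: roll=10 (strike), consumes 1 roll
Frame 2 starts at roll index 1: rolls=0,10 (sum=10), consumes 2 rolls
Frame 3 starts at roll index 3: rolls=0,10 (sum=10), consumes 2 rolls
Frame 4 starts at roll index 5: rolls=2,3 (sum=5), consumes 2 rolls
Frame 5 starts at roll index 7: rolls=2,8 (sum=10), consumes 2 rolls
Frame 6 starts at roll index 9: rolls=3,7 (sum=10), consumes 2 rolls
Frame 7 starts at roll index 11: rolls=6,2 (sum=8), consumes 2 rolls
Frame 8 starts at roll index 13: rolls=2,2 (sum=4), consumes 2 rolls
Frame 9 starts at roll index 15: rolls=4,2 (sum=6), consumes 2 rolls
Frame 10 starts at roll index 17: 3 remaining rolls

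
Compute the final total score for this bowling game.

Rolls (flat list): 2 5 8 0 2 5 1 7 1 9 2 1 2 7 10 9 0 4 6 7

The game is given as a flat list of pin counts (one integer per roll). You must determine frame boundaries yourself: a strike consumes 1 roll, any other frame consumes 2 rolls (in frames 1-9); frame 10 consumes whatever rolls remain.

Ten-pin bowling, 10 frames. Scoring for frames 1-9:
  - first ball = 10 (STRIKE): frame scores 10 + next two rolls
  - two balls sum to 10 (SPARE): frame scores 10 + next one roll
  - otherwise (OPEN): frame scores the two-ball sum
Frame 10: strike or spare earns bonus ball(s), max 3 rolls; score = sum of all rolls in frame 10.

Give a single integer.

Answer: 99

Derivation:
Frame 1: OPEN (2+5=7). Cumulative: 7
Frame 2: OPEN (8+0=8). Cumulative: 15
Frame 3: OPEN (2+5=7). Cumulative: 22
Frame 4: OPEN (1+7=8). Cumulative: 30
Frame 5: SPARE (1+9=10). 10 + next roll (2) = 12. Cumulative: 42
Frame 6: OPEN (2+1=3). Cumulative: 45
Frame 7: OPEN (2+7=9). Cumulative: 54
Frame 8: STRIKE. 10 + next two rolls (9+0) = 19. Cumulative: 73
Frame 9: OPEN (9+0=9). Cumulative: 82
Frame 10: SPARE. Sum of all frame-10 rolls (4+6+7) = 17. Cumulative: 99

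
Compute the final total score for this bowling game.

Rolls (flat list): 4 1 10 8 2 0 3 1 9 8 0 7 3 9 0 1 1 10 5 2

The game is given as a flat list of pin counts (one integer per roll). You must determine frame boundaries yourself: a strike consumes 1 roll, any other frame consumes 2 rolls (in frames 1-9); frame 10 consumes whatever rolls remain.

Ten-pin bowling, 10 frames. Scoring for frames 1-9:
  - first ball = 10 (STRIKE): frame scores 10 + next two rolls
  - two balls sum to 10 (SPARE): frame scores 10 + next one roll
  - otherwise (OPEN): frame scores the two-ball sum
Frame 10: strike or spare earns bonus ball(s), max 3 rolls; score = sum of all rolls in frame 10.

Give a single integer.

Answer: 111

Derivation:
Frame 1: OPEN (4+1=5). Cumulative: 5
Frame 2: STRIKE. 10 + next two rolls (8+2) = 20. Cumulative: 25
Frame 3: SPARE (8+2=10). 10 + next roll (0) = 10. Cumulative: 35
Frame 4: OPEN (0+3=3). Cumulative: 38
Frame 5: SPARE (1+9=10). 10 + next roll (8) = 18. Cumulative: 56
Frame 6: OPEN (8+0=8). Cumulative: 64
Frame 7: SPARE (7+3=10). 10 + next roll (9) = 19. Cumulative: 83
Frame 8: OPEN (9+0=9). Cumulative: 92
Frame 9: OPEN (1+1=2). Cumulative: 94
Frame 10: STRIKE. Sum of all frame-10 rolls (10+5+2) = 17. Cumulative: 111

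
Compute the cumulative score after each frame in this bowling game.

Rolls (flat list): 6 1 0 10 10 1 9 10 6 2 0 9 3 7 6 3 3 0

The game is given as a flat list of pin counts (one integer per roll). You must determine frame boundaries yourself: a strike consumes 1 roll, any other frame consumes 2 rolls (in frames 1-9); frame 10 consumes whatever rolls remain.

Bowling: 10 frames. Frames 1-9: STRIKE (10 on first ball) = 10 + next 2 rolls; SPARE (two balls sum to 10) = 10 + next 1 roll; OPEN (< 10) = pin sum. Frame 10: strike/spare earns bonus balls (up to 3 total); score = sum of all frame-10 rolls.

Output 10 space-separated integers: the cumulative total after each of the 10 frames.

Frame 1: OPEN (6+1=7). Cumulative: 7
Frame 2: SPARE (0+10=10). 10 + next roll (10) = 20. Cumulative: 27
Frame 3: STRIKE. 10 + next two rolls (1+9) = 20. Cumulative: 47
Frame 4: SPARE (1+9=10). 10 + next roll (10) = 20. Cumulative: 67
Frame 5: STRIKE. 10 + next two rolls (6+2) = 18. Cumulative: 85
Frame 6: OPEN (6+2=8). Cumulative: 93
Frame 7: OPEN (0+9=9). Cumulative: 102
Frame 8: SPARE (3+7=10). 10 + next roll (6) = 16. Cumulative: 118
Frame 9: OPEN (6+3=9). Cumulative: 127
Frame 10: OPEN. Sum of all frame-10 rolls (3+0) = 3. Cumulative: 130

Answer: 7 27 47 67 85 93 102 118 127 130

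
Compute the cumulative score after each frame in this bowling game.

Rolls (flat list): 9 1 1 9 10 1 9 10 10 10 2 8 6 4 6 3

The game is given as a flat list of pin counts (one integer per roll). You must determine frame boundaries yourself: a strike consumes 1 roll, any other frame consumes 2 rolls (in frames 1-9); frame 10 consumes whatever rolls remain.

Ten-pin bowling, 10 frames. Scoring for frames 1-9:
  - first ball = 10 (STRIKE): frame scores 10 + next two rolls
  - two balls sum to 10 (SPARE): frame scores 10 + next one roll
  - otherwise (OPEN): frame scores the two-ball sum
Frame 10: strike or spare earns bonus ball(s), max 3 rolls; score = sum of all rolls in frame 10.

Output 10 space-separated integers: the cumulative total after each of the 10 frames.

Answer: 11 31 51 71 101 123 143 159 175 184

Derivation:
Frame 1: SPARE (9+1=10). 10 + next roll (1) = 11. Cumulative: 11
Frame 2: SPARE (1+9=10). 10 + next roll (10) = 20. Cumulative: 31
Frame 3: STRIKE. 10 + next two rolls (1+9) = 20. Cumulative: 51
Frame 4: SPARE (1+9=10). 10 + next roll (10) = 20. Cumulative: 71
Frame 5: STRIKE. 10 + next two rolls (10+10) = 30. Cumulative: 101
Frame 6: STRIKE. 10 + next two rolls (10+2) = 22. Cumulative: 123
Frame 7: STRIKE. 10 + next two rolls (2+8) = 20. Cumulative: 143
Frame 8: SPARE (2+8=10). 10 + next roll (6) = 16. Cumulative: 159
Frame 9: SPARE (6+4=10). 10 + next roll (6) = 16. Cumulative: 175
Frame 10: OPEN. Sum of all frame-10 rolls (6+3) = 9. Cumulative: 184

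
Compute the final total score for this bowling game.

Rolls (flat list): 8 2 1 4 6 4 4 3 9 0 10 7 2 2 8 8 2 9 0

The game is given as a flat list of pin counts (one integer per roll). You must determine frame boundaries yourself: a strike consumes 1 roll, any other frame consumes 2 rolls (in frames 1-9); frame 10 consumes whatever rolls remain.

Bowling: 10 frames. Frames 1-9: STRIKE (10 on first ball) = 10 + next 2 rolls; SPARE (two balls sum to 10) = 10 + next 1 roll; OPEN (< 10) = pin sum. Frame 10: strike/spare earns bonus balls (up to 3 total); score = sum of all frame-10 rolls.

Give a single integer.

Frame 1: SPARE (8+2=10). 10 + next roll (1) = 11. Cumulative: 11
Frame 2: OPEN (1+4=5). Cumulative: 16
Frame 3: SPARE (6+4=10). 10 + next roll (4) = 14. Cumulative: 30
Frame 4: OPEN (4+3=7). Cumulative: 37
Frame 5: OPEN (9+0=9). Cumulative: 46
Frame 6: STRIKE. 10 + next two rolls (7+2) = 19. Cumulative: 65
Frame 7: OPEN (7+2=9). Cumulative: 74
Frame 8: SPARE (2+8=10). 10 + next roll (8) = 18. Cumulative: 92
Frame 9: SPARE (8+2=10). 10 + next roll (9) = 19. Cumulative: 111
Frame 10: OPEN. Sum of all frame-10 rolls (9+0) = 9. Cumulative: 120

Answer: 120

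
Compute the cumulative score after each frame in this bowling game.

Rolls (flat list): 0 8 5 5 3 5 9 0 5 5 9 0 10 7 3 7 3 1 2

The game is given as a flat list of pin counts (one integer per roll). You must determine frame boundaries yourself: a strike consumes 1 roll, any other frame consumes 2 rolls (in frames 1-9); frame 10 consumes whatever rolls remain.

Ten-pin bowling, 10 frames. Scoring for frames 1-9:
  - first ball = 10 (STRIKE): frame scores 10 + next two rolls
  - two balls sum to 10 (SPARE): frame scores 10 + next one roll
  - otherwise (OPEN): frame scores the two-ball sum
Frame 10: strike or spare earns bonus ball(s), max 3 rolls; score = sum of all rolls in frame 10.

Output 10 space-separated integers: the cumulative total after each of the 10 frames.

Frame 1: OPEN (0+8=8). Cumulative: 8
Frame 2: SPARE (5+5=10). 10 + next roll (3) = 13. Cumulative: 21
Frame 3: OPEN (3+5=8). Cumulative: 29
Frame 4: OPEN (9+0=9). Cumulative: 38
Frame 5: SPARE (5+5=10). 10 + next roll (9) = 19. Cumulative: 57
Frame 6: OPEN (9+0=9). Cumulative: 66
Frame 7: STRIKE. 10 + next two rolls (7+3) = 20. Cumulative: 86
Frame 8: SPARE (7+3=10). 10 + next roll (7) = 17. Cumulative: 103
Frame 9: SPARE (7+3=10). 10 + next roll (1) = 11. Cumulative: 114
Frame 10: OPEN. Sum of all frame-10 rolls (1+2) = 3. Cumulative: 117

Answer: 8 21 29 38 57 66 86 103 114 117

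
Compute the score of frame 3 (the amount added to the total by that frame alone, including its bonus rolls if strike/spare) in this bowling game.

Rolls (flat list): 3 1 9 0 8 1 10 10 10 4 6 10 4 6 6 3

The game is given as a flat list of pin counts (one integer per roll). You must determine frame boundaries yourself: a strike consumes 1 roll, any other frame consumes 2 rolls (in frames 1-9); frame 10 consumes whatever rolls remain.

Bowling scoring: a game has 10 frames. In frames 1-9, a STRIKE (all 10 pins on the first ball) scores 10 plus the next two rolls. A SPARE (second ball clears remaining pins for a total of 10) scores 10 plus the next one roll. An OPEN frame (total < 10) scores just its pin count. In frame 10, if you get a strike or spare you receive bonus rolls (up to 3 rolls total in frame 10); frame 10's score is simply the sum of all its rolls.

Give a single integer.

Frame 1: OPEN (3+1=4). Cumulative: 4
Frame 2: OPEN (9+0=9). Cumulative: 13
Frame 3: OPEN (8+1=9). Cumulative: 22
Frame 4: STRIKE. 10 + next two rolls (10+10) = 30. Cumulative: 52
Frame 5: STRIKE. 10 + next two rolls (10+4) = 24. Cumulative: 76

Answer: 9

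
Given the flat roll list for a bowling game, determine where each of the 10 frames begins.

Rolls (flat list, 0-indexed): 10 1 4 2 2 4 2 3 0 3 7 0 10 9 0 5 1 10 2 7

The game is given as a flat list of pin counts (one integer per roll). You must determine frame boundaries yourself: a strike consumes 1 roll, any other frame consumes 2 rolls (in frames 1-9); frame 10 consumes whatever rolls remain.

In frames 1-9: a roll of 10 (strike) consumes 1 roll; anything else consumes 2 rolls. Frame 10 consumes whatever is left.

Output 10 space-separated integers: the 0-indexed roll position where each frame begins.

Frame 1 starts at roll index 0: roll=10 (strike), consumes 1 roll
Frame 2 starts at roll index 1: rolls=1,4 (sum=5), consumes 2 rolls
Frame 3 starts at roll index 3: rolls=2,2 (sum=4), consumes 2 rolls
Frame 4 starts at roll index 5: rolls=4,2 (sum=6), consumes 2 rolls
Frame 5 starts at roll index 7: rolls=3,0 (sum=3), consumes 2 rolls
Frame 6 starts at roll index 9: rolls=3,7 (sum=10), consumes 2 rolls
Frame 7 starts at roll index 11: rolls=0,10 (sum=10), consumes 2 rolls
Frame 8 starts at roll index 13: rolls=9,0 (sum=9), consumes 2 rolls
Frame 9 starts at roll index 15: rolls=5,1 (sum=6), consumes 2 rolls
Frame 10 starts at roll index 17: 3 remaining rolls

Answer: 0 1 3 5 7 9 11 13 15 17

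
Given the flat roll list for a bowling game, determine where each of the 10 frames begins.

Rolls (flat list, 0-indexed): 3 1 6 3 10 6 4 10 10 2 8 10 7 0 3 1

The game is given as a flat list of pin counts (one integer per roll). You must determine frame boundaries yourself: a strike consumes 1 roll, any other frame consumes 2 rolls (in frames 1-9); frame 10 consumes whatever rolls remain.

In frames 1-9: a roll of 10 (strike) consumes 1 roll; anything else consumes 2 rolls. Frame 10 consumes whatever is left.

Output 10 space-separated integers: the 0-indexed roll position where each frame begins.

Frame 1 starts at roll index 0: rolls=3,1 (sum=4), consumes 2 rolls
Frame 2 starts at roll index 2: rolls=6,3 (sum=9), consumes 2 rolls
Frame 3 starts at roll index 4: roll=10 (strike), consumes 1 roll
Frame 4 starts at roll index 5: rolls=6,4 (sum=10), consumes 2 rolls
Frame 5 starts at roll index 7: roll=10 (strike), consumes 1 roll
Frame 6 starts at roll index 8: roll=10 (strike), consumes 1 roll
Frame 7 starts at roll index 9: rolls=2,8 (sum=10), consumes 2 rolls
Frame 8 starts at roll index 11: roll=10 (strike), consumes 1 roll
Frame 9 starts at roll index 12: rolls=7,0 (sum=7), consumes 2 rolls
Frame 10 starts at roll index 14: 2 remaining rolls

Answer: 0 2 4 5 7 8 9 11 12 14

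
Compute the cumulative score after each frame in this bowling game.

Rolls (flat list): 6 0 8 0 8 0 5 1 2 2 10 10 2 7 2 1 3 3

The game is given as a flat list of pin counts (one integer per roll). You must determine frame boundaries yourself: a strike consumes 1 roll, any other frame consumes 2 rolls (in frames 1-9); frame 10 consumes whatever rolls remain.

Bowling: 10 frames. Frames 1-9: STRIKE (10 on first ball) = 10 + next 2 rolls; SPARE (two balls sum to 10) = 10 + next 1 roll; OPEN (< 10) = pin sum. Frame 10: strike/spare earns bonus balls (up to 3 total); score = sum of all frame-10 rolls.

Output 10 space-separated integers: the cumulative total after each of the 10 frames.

Frame 1: OPEN (6+0=6). Cumulative: 6
Frame 2: OPEN (8+0=8). Cumulative: 14
Frame 3: OPEN (8+0=8). Cumulative: 22
Frame 4: OPEN (5+1=6). Cumulative: 28
Frame 5: OPEN (2+2=4). Cumulative: 32
Frame 6: STRIKE. 10 + next two rolls (10+2) = 22. Cumulative: 54
Frame 7: STRIKE. 10 + next two rolls (2+7) = 19. Cumulative: 73
Frame 8: OPEN (2+7=9). Cumulative: 82
Frame 9: OPEN (2+1=3). Cumulative: 85
Frame 10: OPEN. Sum of all frame-10 rolls (3+3) = 6. Cumulative: 91

Answer: 6 14 22 28 32 54 73 82 85 91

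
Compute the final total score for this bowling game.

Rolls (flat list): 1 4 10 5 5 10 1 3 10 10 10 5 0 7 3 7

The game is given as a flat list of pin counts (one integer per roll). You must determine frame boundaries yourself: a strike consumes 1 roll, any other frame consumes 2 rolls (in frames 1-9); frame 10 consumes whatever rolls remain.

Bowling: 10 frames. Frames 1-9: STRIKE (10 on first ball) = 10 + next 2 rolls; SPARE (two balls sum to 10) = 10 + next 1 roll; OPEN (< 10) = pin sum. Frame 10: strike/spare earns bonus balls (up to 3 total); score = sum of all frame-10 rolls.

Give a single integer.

Answer: 155

Derivation:
Frame 1: OPEN (1+4=5). Cumulative: 5
Frame 2: STRIKE. 10 + next two rolls (5+5) = 20. Cumulative: 25
Frame 3: SPARE (5+5=10). 10 + next roll (10) = 20. Cumulative: 45
Frame 4: STRIKE. 10 + next two rolls (1+3) = 14. Cumulative: 59
Frame 5: OPEN (1+3=4). Cumulative: 63
Frame 6: STRIKE. 10 + next two rolls (10+10) = 30. Cumulative: 93
Frame 7: STRIKE. 10 + next two rolls (10+5) = 25. Cumulative: 118
Frame 8: STRIKE. 10 + next two rolls (5+0) = 15. Cumulative: 133
Frame 9: OPEN (5+0=5). Cumulative: 138
Frame 10: SPARE. Sum of all frame-10 rolls (7+3+7) = 17. Cumulative: 155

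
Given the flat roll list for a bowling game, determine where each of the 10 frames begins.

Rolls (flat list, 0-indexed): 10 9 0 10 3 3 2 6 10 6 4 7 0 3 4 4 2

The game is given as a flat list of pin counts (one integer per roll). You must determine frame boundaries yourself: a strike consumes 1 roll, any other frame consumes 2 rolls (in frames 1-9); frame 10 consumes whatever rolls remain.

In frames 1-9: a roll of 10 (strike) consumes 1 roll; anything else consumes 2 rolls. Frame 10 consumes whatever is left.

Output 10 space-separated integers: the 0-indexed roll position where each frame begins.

Answer: 0 1 3 4 6 8 9 11 13 15

Derivation:
Frame 1 starts at roll index 0: roll=10 (strike), consumes 1 roll
Frame 2 starts at roll index 1: rolls=9,0 (sum=9), consumes 2 rolls
Frame 3 starts at roll index 3: roll=10 (strike), consumes 1 roll
Frame 4 starts at roll index 4: rolls=3,3 (sum=6), consumes 2 rolls
Frame 5 starts at roll index 6: rolls=2,6 (sum=8), consumes 2 rolls
Frame 6 starts at roll index 8: roll=10 (strike), consumes 1 roll
Frame 7 starts at roll index 9: rolls=6,4 (sum=10), consumes 2 rolls
Frame 8 starts at roll index 11: rolls=7,0 (sum=7), consumes 2 rolls
Frame 9 starts at roll index 13: rolls=3,4 (sum=7), consumes 2 rolls
Frame 10 starts at roll index 15: 2 remaining rolls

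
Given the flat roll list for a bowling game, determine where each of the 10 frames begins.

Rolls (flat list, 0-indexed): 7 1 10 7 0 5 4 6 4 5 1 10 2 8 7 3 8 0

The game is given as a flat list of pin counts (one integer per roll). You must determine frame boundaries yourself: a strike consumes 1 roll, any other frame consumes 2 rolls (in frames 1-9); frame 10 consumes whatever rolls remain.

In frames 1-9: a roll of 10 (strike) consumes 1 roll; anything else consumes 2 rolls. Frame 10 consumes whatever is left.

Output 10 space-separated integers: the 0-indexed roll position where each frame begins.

Frame 1 starts at roll index 0: rolls=7,1 (sum=8), consumes 2 rolls
Frame 2 starts at roll index 2: roll=10 (strike), consumes 1 roll
Frame 3 starts at roll index 3: rolls=7,0 (sum=7), consumes 2 rolls
Frame 4 starts at roll index 5: rolls=5,4 (sum=9), consumes 2 rolls
Frame 5 starts at roll index 7: rolls=6,4 (sum=10), consumes 2 rolls
Frame 6 starts at roll index 9: rolls=5,1 (sum=6), consumes 2 rolls
Frame 7 starts at roll index 11: roll=10 (strike), consumes 1 roll
Frame 8 starts at roll index 12: rolls=2,8 (sum=10), consumes 2 rolls
Frame 9 starts at roll index 14: rolls=7,3 (sum=10), consumes 2 rolls
Frame 10 starts at roll index 16: 2 remaining rolls

Answer: 0 2 3 5 7 9 11 12 14 16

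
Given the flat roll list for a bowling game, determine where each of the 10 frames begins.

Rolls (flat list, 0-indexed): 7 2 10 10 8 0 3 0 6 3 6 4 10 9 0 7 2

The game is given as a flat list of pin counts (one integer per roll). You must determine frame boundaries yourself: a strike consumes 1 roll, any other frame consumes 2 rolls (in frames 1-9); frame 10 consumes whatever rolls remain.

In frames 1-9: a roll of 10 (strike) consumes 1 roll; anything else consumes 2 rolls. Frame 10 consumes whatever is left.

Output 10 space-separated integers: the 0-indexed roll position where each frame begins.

Answer: 0 2 3 4 6 8 10 12 13 15

Derivation:
Frame 1 starts at roll index 0: rolls=7,2 (sum=9), consumes 2 rolls
Frame 2 starts at roll index 2: roll=10 (strike), consumes 1 roll
Frame 3 starts at roll index 3: roll=10 (strike), consumes 1 roll
Frame 4 starts at roll index 4: rolls=8,0 (sum=8), consumes 2 rolls
Frame 5 starts at roll index 6: rolls=3,0 (sum=3), consumes 2 rolls
Frame 6 starts at roll index 8: rolls=6,3 (sum=9), consumes 2 rolls
Frame 7 starts at roll index 10: rolls=6,4 (sum=10), consumes 2 rolls
Frame 8 starts at roll index 12: roll=10 (strike), consumes 1 roll
Frame 9 starts at roll index 13: rolls=9,0 (sum=9), consumes 2 rolls
Frame 10 starts at roll index 15: 2 remaining rolls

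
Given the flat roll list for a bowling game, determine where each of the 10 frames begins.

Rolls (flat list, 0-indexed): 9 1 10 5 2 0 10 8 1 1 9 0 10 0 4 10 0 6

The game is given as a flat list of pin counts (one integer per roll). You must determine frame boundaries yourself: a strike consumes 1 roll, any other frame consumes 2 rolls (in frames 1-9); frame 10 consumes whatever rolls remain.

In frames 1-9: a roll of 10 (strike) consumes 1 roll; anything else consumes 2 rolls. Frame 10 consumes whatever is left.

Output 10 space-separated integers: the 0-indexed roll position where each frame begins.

Frame 1 starts at roll index 0: rolls=9,1 (sum=10), consumes 2 rolls
Frame 2 starts at roll index 2: roll=10 (strike), consumes 1 roll
Frame 3 starts at roll index 3: rolls=5,2 (sum=7), consumes 2 rolls
Frame 4 starts at roll index 5: rolls=0,10 (sum=10), consumes 2 rolls
Frame 5 starts at roll index 7: rolls=8,1 (sum=9), consumes 2 rolls
Frame 6 starts at roll index 9: rolls=1,9 (sum=10), consumes 2 rolls
Frame 7 starts at roll index 11: rolls=0,10 (sum=10), consumes 2 rolls
Frame 8 starts at roll index 13: rolls=0,4 (sum=4), consumes 2 rolls
Frame 9 starts at roll index 15: roll=10 (strike), consumes 1 roll
Frame 10 starts at roll index 16: 2 remaining rolls

Answer: 0 2 3 5 7 9 11 13 15 16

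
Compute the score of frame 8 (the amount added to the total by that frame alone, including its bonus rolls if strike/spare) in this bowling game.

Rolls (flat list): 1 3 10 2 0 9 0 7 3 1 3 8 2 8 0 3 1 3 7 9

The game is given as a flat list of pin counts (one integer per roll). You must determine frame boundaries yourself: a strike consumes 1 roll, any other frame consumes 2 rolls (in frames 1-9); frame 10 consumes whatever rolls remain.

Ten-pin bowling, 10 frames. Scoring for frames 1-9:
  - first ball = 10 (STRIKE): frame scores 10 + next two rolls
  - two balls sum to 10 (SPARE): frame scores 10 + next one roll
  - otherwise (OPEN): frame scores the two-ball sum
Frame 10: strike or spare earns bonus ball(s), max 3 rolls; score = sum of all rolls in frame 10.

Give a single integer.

Frame 1: OPEN (1+3=4). Cumulative: 4
Frame 2: STRIKE. 10 + next two rolls (2+0) = 12. Cumulative: 16
Frame 3: OPEN (2+0=2). Cumulative: 18
Frame 4: OPEN (9+0=9). Cumulative: 27
Frame 5: SPARE (7+3=10). 10 + next roll (1) = 11. Cumulative: 38
Frame 6: OPEN (1+3=4). Cumulative: 42
Frame 7: SPARE (8+2=10). 10 + next roll (8) = 18. Cumulative: 60
Frame 8: OPEN (8+0=8). Cumulative: 68
Frame 9: OPEN (3+1=4). Cumulative: 72
Frame 10: SPARE. Sum of all frame-10 rolls (3+7+9) = 19. Cumulative: 91

Answer: 8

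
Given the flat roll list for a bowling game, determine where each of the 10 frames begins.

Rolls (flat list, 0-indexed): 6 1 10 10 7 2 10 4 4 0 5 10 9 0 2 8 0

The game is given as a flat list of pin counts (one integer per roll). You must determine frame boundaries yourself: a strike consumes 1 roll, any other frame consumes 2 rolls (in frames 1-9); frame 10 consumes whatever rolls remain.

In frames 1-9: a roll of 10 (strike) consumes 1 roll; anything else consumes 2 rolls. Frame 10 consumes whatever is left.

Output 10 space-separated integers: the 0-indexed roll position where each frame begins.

Frame 1 starts at roll index 0: rolls=6,1 (sum=7), consumes 2 rolls
Frame 2 starts at roll index 2: roll=10 (strike), consumes 1 roll
Frame 3 starts at roll index 3: roll=10 (strike), consumes 1 roll
Frame 4 starts at roll index 4: rolls=7,2 (sum=9), consumes 2 rolls
Frame 5 starts at roll index 6: roll=10 (strike), consumes 1 roll
Frame 6 starts at roll index 7: rolls=4,4 (sum=8), consumes 2 rolls
Frame 7 starts at roll index 9: rolls=0,5 (sum=5), consumes 2 rolls
Frame 8 starts at roll index 11: roll=10 (strike), consumes 1 roll
Frame 9 starts at roll index 12: rolls=9,0 (sum=9), consumes 2 rolls
Frame 10 starts at roll index 14: 3 remaining rolls

Answer: 0 2 3 4 6 7 9 11 12 14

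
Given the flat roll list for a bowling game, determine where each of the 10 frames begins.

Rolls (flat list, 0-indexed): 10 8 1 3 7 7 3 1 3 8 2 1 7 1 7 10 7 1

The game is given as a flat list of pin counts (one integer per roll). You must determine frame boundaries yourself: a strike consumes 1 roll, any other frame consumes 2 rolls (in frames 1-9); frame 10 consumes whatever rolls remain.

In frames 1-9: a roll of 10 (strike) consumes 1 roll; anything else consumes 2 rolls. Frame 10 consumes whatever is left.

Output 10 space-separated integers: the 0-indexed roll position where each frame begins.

Frame 1 starts at roll index 0: roll=10 (strike), consumes 1 roll
Frame 2 starts at roll index 1: rolls=8,1 (sum=9), consumes 2 rolls
Frame 3 starts at roll index 3: rolls=3,7 (sum=10), consumes 2 rolls
Frame 4 starts at roll index 5: rolls=7,3 (sum=10), consumes 2 rolls
Frame 5 starts at roll index 7: rolls=1,3 (sum=4), consumes 2 rolls
Frame 6 starts at roll index 9: rolls=8,2 (sum=10), consumes 2 rolls
Frame 7 starts at roll index 11: rolls=1,7 (sum=8), consumes 2 rolls
Frame 8 starts at roll index 13: rolls=1,7 (sum=8), consumes 2 rolls
Frame 9 starts at roll index 15: roll=10 (strike), consumes 1 roll
Frame 10 starts at roll index 16: 2 remaining rolls

Answer: 0 1 3 5 7 9 11 13 15 16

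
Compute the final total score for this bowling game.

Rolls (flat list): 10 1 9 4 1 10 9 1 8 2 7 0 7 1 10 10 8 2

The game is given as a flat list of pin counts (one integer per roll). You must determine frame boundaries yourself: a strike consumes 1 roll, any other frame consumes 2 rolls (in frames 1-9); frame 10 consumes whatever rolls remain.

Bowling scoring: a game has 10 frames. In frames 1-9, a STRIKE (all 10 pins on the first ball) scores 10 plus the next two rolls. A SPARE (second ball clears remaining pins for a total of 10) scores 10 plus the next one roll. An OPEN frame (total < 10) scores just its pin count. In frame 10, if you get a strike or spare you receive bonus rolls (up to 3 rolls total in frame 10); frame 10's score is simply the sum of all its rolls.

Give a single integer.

Answer: 157

Derivation:
Frame 1: STRIKE. 10 + next two rolls (1+9) = 20. Cumulative: 20
Frame 2: SPARE (1+9=10). 10 + next roll (4) = 14. Cumulative: 34
Frame 3: OPEN (4+1=5). Cumulative: 39
Frame 4: STRIKE. 10 + next two rolls (9+1) = 20. Cumulative: 59
Frame 5: SPARE (9+1=10). 10 + next roll (8) = 18. Cumulative: 77
Frame 6: SPARE (8+2=10). 10 + next roll (7) = 17. Cumulative: 94
Frame 7: OPEN (7+0=7). Cumulative: 101
Frame 8: OPEN (7+1=8). Cumulative: 109
Frame 9: STRIKE. 10 + next two rolls (10+8) = 28. Cumulative: 137
Frame 10: STRIKE. Sum of all frame-10 rolls (10+8+2) = 20. Cumulative: 157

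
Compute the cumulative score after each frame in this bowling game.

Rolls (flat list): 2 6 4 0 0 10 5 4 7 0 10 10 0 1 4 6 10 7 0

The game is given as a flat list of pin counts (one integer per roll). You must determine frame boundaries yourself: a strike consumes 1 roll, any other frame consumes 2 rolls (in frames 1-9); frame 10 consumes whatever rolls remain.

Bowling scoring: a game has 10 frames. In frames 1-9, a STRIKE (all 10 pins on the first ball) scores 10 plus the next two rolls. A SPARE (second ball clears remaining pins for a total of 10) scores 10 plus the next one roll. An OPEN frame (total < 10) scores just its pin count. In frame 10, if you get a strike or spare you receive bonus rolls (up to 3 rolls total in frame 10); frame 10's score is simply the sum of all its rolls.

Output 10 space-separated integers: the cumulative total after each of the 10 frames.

Answer: 8 12 27 36 43 63 74 75 95 112

Derivation:
Frame 1: OPEN (2+6=8). Cumulative: 8
Frame 2: OPEN (4+0=4). Cumulative: 12
Frame 3: SPARE (0+10=10). 10 + next roll (5) = 15. Cumulative: 27
Frame 4: OPEN (5+4=9). Cumulative: 36
Frame 5: OPEN (7+0=7). Cumulative: 43
Frame 6: STRIKE. 10 + next two rolls (10+0) = 20. Cumulative: 63
Frame 7: STRIKE. 10 + next two rolls (0+1) = 11. Cumulative: 74
Frame 8: OPEN (0+1=1). Cumulative: 75
Frame 9: SPARE (4+6=10). 10 + next roll (10) = 20. Cumulative: 95
Frame 10: STRIKE. Sum of all frame-10 rolls (10+7+0) = 17. Cumulative: 112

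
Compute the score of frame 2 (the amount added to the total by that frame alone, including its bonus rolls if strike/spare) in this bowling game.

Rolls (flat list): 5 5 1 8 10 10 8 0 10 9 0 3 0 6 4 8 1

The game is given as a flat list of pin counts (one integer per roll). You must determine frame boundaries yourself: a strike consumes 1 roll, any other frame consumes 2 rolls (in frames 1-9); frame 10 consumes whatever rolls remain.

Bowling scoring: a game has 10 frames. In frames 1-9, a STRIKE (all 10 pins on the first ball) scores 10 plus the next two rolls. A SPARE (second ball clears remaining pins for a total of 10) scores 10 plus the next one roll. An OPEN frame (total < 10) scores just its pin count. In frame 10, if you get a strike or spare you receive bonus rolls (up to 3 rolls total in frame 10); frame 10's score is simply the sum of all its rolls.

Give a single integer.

Answer: 9

Derivation:
Frame 1: SPARE (5+5=10). 10 + next roll (1) = 11. Cumulative: 11
Frame 2: OPEN (1+8=9). Cumulative: 20
Frame 3: STRIKE. 10 + next two rolls (10+8) = 28. Cumulative: 48
Frame 4: STRIKE. 10 + next two rolls (8+0) = 18. Cumulative: 66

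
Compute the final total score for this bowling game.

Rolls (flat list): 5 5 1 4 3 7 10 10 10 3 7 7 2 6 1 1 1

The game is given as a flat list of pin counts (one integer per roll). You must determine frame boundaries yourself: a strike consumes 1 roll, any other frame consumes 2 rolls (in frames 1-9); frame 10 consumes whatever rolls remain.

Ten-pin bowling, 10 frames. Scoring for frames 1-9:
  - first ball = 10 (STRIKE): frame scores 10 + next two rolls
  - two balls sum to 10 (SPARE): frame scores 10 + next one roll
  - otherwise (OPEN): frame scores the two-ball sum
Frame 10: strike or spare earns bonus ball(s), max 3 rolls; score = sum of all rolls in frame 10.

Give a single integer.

Frame 1: SPARE (5+5=10). 10 + next roll (1) = 11. Cumulative: 11
Frame 2: OPEN (1+4=5). Cumulative: 16
Frame 3: SPARE (3+7=10). 10 + next roll (10) = 20. Cumulative: 36
Frame 4: STRIKE. 10 + next two rolls (10+10) = 30. Cumulative: 66
Frame 5: STRIKE. 10 + next two rolls (10+3) = 23. Cumulative: 89
Frame 6: STRIKE. 10 + next two rolls (3+7) = 20. Cumulative: 109
Frame 7: SPARE (3+7=10). 10 + next roll (7) = 17. Cumulative: 126
Frame 8: OPEN (7+2=9). Cumulative: 135
Frame 9: OPEN (6+1=7). Cumulative: 142
Frame 10: OPEN. Sum of all frame-10 rolls (1+1) = 2. Cumulative: 144

Answer: 144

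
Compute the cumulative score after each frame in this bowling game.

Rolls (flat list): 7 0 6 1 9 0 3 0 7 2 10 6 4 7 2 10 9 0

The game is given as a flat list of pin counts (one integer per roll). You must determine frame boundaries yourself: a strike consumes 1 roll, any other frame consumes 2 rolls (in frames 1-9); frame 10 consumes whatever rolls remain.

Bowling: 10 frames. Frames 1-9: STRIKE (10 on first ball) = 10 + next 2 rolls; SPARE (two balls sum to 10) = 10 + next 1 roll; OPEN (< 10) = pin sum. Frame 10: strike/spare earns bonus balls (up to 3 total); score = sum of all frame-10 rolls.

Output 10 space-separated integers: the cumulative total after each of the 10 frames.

Frame 1: OPEN (7+0=7). Cumulative: 7
Frame 2: OPEN (6+1=7). Cumulative: 14
Frame 3: OPEN (9+0=9). Cumulative: 23
Frame 4: OPEN (3+0=3). Cumulative: 26
Frame 5: OPEN (7+2=9). Cumulative: 35
Frame 6: STRIKE. 10 + next two rolls (6+4) = 20. Cumulative: 55
Frame 7: SPARE (6+4=10). 10 + next roll (7) = 17. Cumulative: 72
Frame 8: OPEN (7+2=9). Cumulative: 81
Frame 9: STRIKE. 10 + next two rolls (9+0) = 19. Cumulative: 100
Frame 10: OPEN. Sum of all frame-10 rolls (9+0) = 9. Cumulative: 109

Answer: 7 14 23 26 35 55 72 81 100 109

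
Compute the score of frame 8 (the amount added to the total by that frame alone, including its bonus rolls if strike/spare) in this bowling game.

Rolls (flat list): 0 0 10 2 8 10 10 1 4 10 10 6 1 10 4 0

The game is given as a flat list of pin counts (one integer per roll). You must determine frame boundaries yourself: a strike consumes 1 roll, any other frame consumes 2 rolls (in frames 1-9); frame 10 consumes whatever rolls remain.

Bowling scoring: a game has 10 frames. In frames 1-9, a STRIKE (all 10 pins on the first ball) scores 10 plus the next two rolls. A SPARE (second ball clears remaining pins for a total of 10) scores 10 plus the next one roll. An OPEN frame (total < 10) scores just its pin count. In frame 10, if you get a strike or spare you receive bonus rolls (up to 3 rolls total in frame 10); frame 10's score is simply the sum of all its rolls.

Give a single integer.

Answer: 17

Derivation:
Frame 1: OPEN (0+0=0). Cumulative: 0
Frame 2: STRIKE. 10 + next two rolls (2+8) = 20. Cumulative: 20
Frame 3: SPARE (2+8=10). 10 + next roll (10) = 20. Cumulative: 40
Frame 4: STRIKE. 10 + next two rolls (10+1) = 21. Cumulative: 61
Frame 5: STRIKE. 10 + next two rolls (1+4) = 15. Cumulative: 76
Frame 6: OPEN (1+4=5). Cumulative: 81
Frame 7: STRIKE. 10 + next two rolls (10+6) = 26. Cumulative: 107
Frame 8: STRIKE. 10 + next two rolls (6+1) = 17. Cumulative: 124
Frame 9: OPEN (6+1=7). Cumulative: 131
Frame 10: STRIKE. Sum of all frame-10 rolls (10+4+0) = 14. Cumulative: 145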